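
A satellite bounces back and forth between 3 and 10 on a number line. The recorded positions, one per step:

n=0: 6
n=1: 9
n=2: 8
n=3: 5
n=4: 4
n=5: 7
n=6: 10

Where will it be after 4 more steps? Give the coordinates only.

8

The value reflects between 3 and 10, moving 3 per step.
  step 7: 10 → 7
  step 8: 7 → 4
  step 9: 4 → 5
  step 10: 5 → 8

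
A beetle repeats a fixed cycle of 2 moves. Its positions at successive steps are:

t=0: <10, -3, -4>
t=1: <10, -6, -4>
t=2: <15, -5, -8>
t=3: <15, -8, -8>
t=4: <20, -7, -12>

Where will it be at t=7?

<25, -12, -16>

Step-to-step displacements: <+0, -3, +0>, <+5, +1, -4>, <+0, -3, +0>, <+5, +1, -4> — a repeating cycle of length 2.
step 5: apply <+0, -3, +0> → <20, -10, -12>
step 6: apply <+5, +1, -4> → <25, -9, -16>
step 7: apply <+0, -3, +0> → <25, -12, -16>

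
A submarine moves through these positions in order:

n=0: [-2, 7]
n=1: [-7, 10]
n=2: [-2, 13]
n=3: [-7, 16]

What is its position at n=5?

[-7, 22]

First: cycles through -2, -7 every 2 steps. Step 5 lands at position 1 of the cycle → -7.
Second: linear, +3 per step → 22 at step 5.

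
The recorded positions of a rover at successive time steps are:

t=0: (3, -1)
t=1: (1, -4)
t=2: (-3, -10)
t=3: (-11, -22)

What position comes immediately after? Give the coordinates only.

Step-to-step displacements: (-2, -3), (-4, -6), (-8, -12); each is 2× the previous.
step 4: (-11, -22) + (-16, -24) → (-27, -46)

(-27, -46)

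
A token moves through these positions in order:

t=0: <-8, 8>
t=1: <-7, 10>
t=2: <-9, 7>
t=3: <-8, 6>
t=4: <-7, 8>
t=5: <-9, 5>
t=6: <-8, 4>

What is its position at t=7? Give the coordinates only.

<-7, 6>

Differencing gives <+1, +2>, <-2, -3>, <+1, -1>, <+1, +2>, <-2, -3>, <+1, -1>. This is the pattern <+1, +2>, <-2, -3>, <+1, -1> repeated.
step 7: apply <+1, +2> → <-7, 6>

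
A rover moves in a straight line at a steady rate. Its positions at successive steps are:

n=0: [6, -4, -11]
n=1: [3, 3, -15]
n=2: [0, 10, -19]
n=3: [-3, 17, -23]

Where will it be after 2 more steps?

[-9, 31, -31]

Each step adds [-3, +7, -4] to the position.
step 4: [-3, 17, -23] + [-3, +7, -4] → [-6, 24, -27]
step 5: [-6, 24, -27] + [-3, +7, -4] → [-9, 31, -31]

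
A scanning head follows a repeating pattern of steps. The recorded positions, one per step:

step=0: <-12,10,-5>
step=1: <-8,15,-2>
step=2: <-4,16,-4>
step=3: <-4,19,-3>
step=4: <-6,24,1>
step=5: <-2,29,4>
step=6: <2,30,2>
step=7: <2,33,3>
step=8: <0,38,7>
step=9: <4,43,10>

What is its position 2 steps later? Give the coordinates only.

<8,47,9>

The moves between consecutive positions are <+4,+5,+3>, <+4,+1,-2>, <+0,+3,+1>, <-2,+5,+4>, <+4,+5,+3>, <+4,+1,-2>, <+0,+3,+1>, <-2,+5,+4>, <+4,+5,+3>; they repeat the 4-cycle [<+4,+5,+3>, <+4,+1,-2>, <+0,+3,+1>, <-2,+5,+4>].
step 10: apply <+4,+1,-2> → <8,44,8>
step 11: apply <+0,+3,+1> → <8,47,9>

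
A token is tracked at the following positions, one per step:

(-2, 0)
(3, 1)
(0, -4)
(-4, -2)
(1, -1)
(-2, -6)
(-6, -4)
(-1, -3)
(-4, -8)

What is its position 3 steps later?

(-6, -10)

Differencing gives (+5, +1), (-3, -5), (-4, +2), (+5, +1), (-3, -5), (-4, +2), (+5, +1), (-3, -5). This is the pattern (+5, +1), (-3, -5), (-4, +2) repeated.
step 9: apply (-4, +2) → (-8, -6)
step 10: apply (+5, +1) → (-3, -5)
step 11: apply (-3, -5) → (-6, -10)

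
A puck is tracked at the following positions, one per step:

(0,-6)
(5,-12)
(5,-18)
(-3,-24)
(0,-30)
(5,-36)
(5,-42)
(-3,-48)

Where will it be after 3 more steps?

(5,-66)

The first coordinate repeats the cycle [0, 5, 5, -3] with period 4; step 10 mod 4 = 2, giving 5.
The second coordinate changes by -6 each step, so at step 10 it is -6 + 10·(-6) = -66.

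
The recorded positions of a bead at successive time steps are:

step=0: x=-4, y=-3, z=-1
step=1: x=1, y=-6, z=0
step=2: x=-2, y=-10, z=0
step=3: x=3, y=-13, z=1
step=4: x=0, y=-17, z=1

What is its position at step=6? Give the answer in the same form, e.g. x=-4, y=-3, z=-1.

Step-to-step displacements: (+5, -3, +1), (-3, -4, +0), (+5, -3, +1), (-3, -4, +0) — a repeating cycle of length 2.
step 5: apply (+5, -3, +1) → x=5, y=-20, z=2
step 6: apply (-3, -4, +0) → x=2, y=-24, z=2

x=2, y=-24, z=2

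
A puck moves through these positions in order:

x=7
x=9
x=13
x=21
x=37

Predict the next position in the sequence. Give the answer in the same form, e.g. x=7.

Consecutive displacements +2, +4, +8, +16 scale by a factor of 2 each step.
step 5: 37 + 32 → x=69

x=69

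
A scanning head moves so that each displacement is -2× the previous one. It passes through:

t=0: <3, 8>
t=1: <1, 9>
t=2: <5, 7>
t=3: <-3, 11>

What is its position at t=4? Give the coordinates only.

<13, 3>

Step-to-step displacements: <-2, +1>, <+4, -2>, <-8, +4>; each is -2× the previous.
step 4: <-3, 11> + <+16, -8> → <13, 3>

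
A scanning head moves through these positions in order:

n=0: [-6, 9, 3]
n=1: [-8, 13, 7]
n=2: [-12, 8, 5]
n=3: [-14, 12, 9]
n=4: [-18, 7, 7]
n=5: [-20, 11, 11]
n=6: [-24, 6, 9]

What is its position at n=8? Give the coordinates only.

[-30, 5, 11]

Differencing gives [-2, +4, +4], [-4, -5, -2], [-2, +4, +4], [-4, -5, -2], [-2, +4, +4], [-4, -5, -2]. This is the pattern [-2, +4, +4], [-4, -5, -2] repeated.
step 7: apply [-2, +4, +4] → [-26, 10, 13]
step 8: apply [-4, -5, -2] → [-30, 5, 11]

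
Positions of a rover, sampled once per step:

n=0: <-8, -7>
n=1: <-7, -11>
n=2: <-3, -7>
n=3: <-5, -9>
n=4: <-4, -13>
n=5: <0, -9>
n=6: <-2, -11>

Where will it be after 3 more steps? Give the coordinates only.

<1, -13>

Step-to-step displacements: <+1, -4>, <+4, +4>, <-2, -2>, <+1, -4>, <+4, +4>, <-2, -2> — a repeating cycle of length 3.
step 7: apply <+1, -4> → <-1, -15>
step 8: apply <+4, +4> → <3, -11>
step 9: apply <-2, -2> → <1, -13>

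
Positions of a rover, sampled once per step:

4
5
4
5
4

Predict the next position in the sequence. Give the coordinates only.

Step-to-step displacements: +1, -1, +1, -1; each is -1× the previous.
step 5: 4 + 1 → 5

5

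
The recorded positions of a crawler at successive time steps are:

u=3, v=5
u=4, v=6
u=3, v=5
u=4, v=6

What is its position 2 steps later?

u=4, v=6

Step-to-step displacements: (+1,+1), (-1,-1), (+1,+1); each is -1× the previous.
step 4: u=4, v=6 + (-1,-1) → u=3, v=5
step 5: u=3, v=5 + (+1,+1) → u=4, v=6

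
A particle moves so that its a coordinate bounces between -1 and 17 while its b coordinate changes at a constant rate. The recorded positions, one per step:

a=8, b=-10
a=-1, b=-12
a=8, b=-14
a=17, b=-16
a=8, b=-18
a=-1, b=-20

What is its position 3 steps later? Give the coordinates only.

The a coordinate reflects between -1 and 17, moving 9 per step.
  step 6: -1 → 8
  step 7: 8 → 17
  step 8: 17 → 8
The b coordinate changes by -2 each step: at step 8 it is -26.

a=8, b=-26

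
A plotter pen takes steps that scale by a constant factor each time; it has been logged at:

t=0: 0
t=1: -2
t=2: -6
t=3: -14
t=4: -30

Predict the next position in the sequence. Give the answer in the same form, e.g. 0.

Consecutive displacements -2, -4, -8, -16 scale by a factor of 2 each step.
step 5: -30 − 32 → -62

-62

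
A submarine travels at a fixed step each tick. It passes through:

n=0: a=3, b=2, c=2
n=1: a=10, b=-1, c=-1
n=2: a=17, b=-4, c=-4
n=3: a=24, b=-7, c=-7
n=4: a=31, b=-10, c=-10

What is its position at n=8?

Constant displacement of (+7, -3, -3) per step.
step 5: a=31, b=-10, c=-10 + (+7, -3, -3) → a=38, b=-13, c=-13
step 6: a=38, b=-13, c=-13 + (+7, -3, -3) → a=45, b=-16, c=-16
step 7: a=45, b=-16, c=-16 + (+7, -3, -3) → a=52, b=-19, c=-19
step 8: a=52, b=-19, c=-19 + (+7, -3, -3) → a=59, b=-22, c=-22

a=59, b=-22, c=-22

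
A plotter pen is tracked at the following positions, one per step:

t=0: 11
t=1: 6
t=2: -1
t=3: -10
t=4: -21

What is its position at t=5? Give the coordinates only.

First differences are -5, -7, -9, -11; their common second difference is -2 (constant acceleration).
step 5: -21 − 13 → -34

-34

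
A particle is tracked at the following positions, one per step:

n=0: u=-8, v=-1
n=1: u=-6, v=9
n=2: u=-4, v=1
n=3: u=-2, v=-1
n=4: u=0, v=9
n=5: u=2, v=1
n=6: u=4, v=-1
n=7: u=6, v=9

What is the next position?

U: linear, +2 per step → 8 at step 8.
V: cycles through -1, 9, 1 every 3 steps. Step 8 lands at position 2 of the cycle → 1.

u=8, v=1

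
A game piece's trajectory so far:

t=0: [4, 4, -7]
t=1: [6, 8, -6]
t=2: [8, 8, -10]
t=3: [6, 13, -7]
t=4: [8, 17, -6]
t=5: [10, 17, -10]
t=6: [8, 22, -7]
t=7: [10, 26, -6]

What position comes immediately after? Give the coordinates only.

[12, 26, -10]

The moves between consecutive positions are [+2, +4, +1], [+2, +0, -4], [-2, +5, +3], [+2, +4, +1], [+2, +0, -4], [-2, +5, +3], [+2, +4, +1]; they repeat the 3-cycle [[+2, +4, +1], [+2, +0, -4], [-2, +5, +3]].
step 8: apply [+2, +0, -4] → [12, 26, -10]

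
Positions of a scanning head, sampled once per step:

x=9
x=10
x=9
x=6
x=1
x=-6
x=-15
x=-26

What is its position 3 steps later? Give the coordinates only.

First differences are +1, -1, -3, -5, -7, -9, -11; their common second difference is -2 (constant acceleration).
step 8: -26 − 13 → x=-39
step 9: -39 − 15 → x=-54
step 10: -54 − 17 → x=-71

x=-71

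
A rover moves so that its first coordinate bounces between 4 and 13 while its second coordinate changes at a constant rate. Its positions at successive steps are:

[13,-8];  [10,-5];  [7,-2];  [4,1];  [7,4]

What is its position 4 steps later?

The first coordinate travels 3 per step and bounces off the walls at 4 and 13.
  step 5: 7 → 10
  step 6: 10 → 13
  step 7: 13 → 10
  step 8: 10 → 7
The second coordinate changes by +3 each step: at step 8 it is 16.

[7,16]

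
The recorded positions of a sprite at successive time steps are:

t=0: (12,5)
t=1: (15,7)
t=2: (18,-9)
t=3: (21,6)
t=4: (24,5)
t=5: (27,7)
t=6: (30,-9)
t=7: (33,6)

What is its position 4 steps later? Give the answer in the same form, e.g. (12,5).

(45,6)

The first coordinate changes by +3 each step, so at step 11 it is 12 + 11·(3) = 45.
The second coordinate repeats the cycle [5, 7, -9, 6] with period 4; step 11 mod 4 = 3, giving 6.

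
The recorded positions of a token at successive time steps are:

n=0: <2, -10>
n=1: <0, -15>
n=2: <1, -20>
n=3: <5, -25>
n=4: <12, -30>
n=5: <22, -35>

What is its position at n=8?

Successive displacements: <-2, -5>, <+1, -5>, <+4, -5>, <+7, -5>, <+10, -5> — each changes by <+3, +0>.
step 6: <22, -35> + <+13, -5> → <35, -40>
step 7: <35, -40> + <+16, -5> → <51, -45>
step 8: <51, -45> + <+19, -5> → <70, -50>

<70, -50>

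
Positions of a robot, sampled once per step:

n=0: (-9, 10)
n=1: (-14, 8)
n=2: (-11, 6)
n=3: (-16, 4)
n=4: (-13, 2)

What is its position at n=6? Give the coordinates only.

Step-to-step displacements: (-5, -2), (+3, -2), (-5, -2), (+3, -2) — a repeating cycle of length 2.
step 5: apply (-5, -2) → (-18, 0)
step 6: apply (+3, -2) → (-15, -2)

(-15, -2)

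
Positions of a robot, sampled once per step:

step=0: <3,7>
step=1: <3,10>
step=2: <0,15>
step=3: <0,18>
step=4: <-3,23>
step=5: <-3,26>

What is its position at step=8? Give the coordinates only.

Step-to-step displacements: <+0,+3>, <-3,+5>, <+0,+3>, <-3,+5>, <+0,+3> — a repeating cycle of length 2.
step 6: apply <-3,+5> → <-6,31>
step 7: apply <+0,+3> → <-6,34>
step 8: apply <-3,+5> → <-9,39>

<-9,39>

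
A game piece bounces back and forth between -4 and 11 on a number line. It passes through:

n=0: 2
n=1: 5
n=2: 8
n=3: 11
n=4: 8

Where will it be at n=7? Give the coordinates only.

-1

The value reflects between -4 and 11, moving 3 per step.
  step 5: 8 → 5
  step 6: 5 → 2
  step 7: 2 → -1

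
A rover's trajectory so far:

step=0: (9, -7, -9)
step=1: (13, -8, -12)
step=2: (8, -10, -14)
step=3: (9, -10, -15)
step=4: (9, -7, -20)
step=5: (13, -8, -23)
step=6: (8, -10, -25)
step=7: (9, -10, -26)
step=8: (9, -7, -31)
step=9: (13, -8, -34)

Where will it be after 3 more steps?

(9, -7, -42)

Differencing gives (+4, -1, -3), (-5, -2, -2), (+1, +0, -1), (+0, +3, -5), (+4, -1, -3), (-5, -2, -2), (+1, +0, -1), (+0, +3, -5), (+4, -1, -3). This is the pattern (+4, -1, -3), (-5, -2, -2), (+1, +0, -1), (+0, +3, -5) repeated.
step 10: apply (-5, -2, -2) → (8, -10, -36)
step 11: apply (+1, +0, -1) → (9, -10, -37)
step 12: apply (+0, +3, -5) → (9, -7, -42)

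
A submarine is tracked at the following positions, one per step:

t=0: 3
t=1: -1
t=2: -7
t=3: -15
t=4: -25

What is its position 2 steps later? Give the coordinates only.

Successive displacements: -4, -6, -8, -10 — each changes by -2.
step 5: -25 − 12 → -37
step 6: -37 − 14 → -51

-51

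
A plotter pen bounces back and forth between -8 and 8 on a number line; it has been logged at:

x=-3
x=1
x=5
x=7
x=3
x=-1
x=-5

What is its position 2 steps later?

x=-3

The value reflects between -8 and 8, moving 4 per step.
  step 7: -5 → -7
  step 8: -7 → -3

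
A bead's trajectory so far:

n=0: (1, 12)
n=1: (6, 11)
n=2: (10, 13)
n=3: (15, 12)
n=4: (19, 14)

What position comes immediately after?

(24, 13)

The moves between consecutive positions are (+5, -1), (+4, +2), (+5, -1), (+4, +2); they repeat the 2-cycle [(+5, -1), (+4, +2)].
step 5: apply (+5, -1) → (24, 13)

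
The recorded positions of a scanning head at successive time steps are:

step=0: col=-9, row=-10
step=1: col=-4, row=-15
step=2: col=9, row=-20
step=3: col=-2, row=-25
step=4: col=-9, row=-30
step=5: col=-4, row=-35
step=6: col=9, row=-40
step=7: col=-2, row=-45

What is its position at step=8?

col=-9, row=-50

Col: cycles through -9, -4, 9, -2 every 4 steps. Step 8 lands at position 0 of the cycle → -9.
Row: linear, -5 per step → -50 at step 8.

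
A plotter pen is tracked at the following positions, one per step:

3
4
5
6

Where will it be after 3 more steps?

Constant displacement of +1 per step.
step 4: 6 + 1 → 7
step 5: 7 + 1 → 8
step 6: 8 + 1 → 9

9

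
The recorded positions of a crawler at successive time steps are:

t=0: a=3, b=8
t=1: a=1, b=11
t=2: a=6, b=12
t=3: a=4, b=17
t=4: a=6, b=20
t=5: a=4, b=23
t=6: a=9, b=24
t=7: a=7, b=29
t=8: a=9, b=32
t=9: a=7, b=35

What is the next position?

a=12, b=36

Differencing gives (-2, +3), (+5, +1), (-2, +5), (+2, +3), (-2, +3), (+5, +1), (-2, +5), (+2, +3), (-2, +3). This is the pattern (-2, +3), (+5, +1), (-2, +5), (+2, +3) repeated.
step 10: apply (+5, +1) → a=12, b=36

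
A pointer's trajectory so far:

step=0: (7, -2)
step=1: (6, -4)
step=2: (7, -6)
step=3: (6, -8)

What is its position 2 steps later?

(6, -12)

First: cycles through 7, 6 every 2 steps. Step 5 lands at position 1 of the cycle → 6.
Second: linear, -2 per step → -12 at step 5.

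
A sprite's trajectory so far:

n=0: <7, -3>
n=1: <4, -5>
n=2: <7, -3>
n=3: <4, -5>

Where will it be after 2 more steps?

<4, -5>

Consecutive displacements <-3, -2>, <+3, +2>, <-3, -2> scale by a factor of -1 each step.
step 4: <4, -5> + <+3, +2> → <7, -3>
step 5: <7, -3> + <-3, -2> → <4, -5>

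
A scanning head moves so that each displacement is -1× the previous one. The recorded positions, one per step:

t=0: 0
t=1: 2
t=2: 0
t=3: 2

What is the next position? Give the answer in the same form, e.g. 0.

Step-to-step displacements: +2, -2, +2; each is -1× the previous.
step 4: 2 − 2 → 0

0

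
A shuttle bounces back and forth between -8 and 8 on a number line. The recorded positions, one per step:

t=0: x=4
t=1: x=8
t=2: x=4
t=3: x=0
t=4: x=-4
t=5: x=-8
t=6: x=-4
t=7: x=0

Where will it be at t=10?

The value travels 4 per step and bounces off the walls at -8 and 8.
  step 8: 0 → 4
  step 9: 4 → 8
  step 10: 8 → 4

x=4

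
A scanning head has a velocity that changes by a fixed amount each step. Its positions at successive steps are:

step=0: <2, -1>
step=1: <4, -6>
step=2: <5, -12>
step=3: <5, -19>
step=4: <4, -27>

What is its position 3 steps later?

Taking differences between consecutive positions: <+2, -5>, <+1, -6>, <+0, -7>, <-1, -8>. These grow by <-1, -1> each step.
step 5: <4, -27> + <-2, -9> → <2, -36>
step 6: <2, -36> + <-3, -10> → <-1, -46>
step 7: <-1, -46> + <-4, -11> → <-5, -57>

<-5, -57>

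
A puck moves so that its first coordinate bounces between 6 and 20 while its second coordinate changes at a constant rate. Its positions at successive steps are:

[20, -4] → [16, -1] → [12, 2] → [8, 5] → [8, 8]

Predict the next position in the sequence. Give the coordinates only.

[12, 11]

The first coordinate reflects between 6 and 20, moving 4 per step.
  step 5: 8 → 12
The second coordinate changes by +3 each step: at step 5 it is 11.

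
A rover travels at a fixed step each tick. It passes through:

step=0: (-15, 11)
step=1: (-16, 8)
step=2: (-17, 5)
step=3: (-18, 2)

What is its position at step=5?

Each step adds (-1, -3) to the position.
step 4: (-18, 2) + (-1, -3) → (-19, -1)
step 5: (-19, -1) + (-1, -3) → (-20, -4)

(-20, -4)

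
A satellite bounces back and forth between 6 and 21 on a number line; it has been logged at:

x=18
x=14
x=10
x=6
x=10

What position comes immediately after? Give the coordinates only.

x=14

The value travels 4 per step and bounces off the walls at 6 and 21.
  step 5: 10 → 14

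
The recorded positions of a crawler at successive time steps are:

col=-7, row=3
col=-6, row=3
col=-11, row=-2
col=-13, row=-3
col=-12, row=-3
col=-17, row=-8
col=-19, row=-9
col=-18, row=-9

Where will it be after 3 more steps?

Step-to-step displacements: (+1,+0), (-5,-5), (-2,-1), (+1,+0), (-5,-5), (-2,-1), (+1,+0) — a repeating cycle of length 3.
step 8: apply (-5,-5) → col=-23, row=-14
step 9: apply (-2,-1) → col=-25, row=-15
step 10: apply (+1,+0) → col=-24, row=-15

col=-24, row=-15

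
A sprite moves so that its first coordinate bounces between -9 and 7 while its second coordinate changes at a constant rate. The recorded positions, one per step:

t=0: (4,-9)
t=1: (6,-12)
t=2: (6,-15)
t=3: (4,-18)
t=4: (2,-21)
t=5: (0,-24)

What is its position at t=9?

The first coordinate travels 2 per step and bounces off the walls at -9 and 7.
  step 6: 0 → -2
  step 7: -2 → -4
  step 8: -4 → -6
  step 9: -6 → -8
The second coordinate changes by -3 each step: at step 9 it is -36.

(-8,-36)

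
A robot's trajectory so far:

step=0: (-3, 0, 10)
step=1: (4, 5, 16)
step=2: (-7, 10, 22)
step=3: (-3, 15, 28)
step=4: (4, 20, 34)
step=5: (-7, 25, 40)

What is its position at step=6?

(-3, 30, 46)

The first coordinate repeats the cycle [-3, 4, -7] with period 3; step 6 mod 3 = 0, giving -3.
The second coordinate changes by +5 each step, so at step 6 it is 0 + 6·(5) = 30.
The third coordinate changes by +6 each step, so at step 6 it is 10 + 6·(6) = 46.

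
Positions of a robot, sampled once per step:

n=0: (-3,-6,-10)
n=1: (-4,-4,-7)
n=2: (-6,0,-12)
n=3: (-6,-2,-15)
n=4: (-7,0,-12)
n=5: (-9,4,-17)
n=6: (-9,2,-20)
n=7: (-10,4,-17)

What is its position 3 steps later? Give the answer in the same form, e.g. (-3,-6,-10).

(-13,8,-22)

The moves between consecutive positions are (-1,+2,+3), (-2,+4,-5), (+0,-2,-3), (-1,+2,+3), (-2,+4,-5), (+0,-2,-3), (-1,+2,+3); they repeat the 3-cycle [(-1,+2,+3), (-2,+4,-5), (+0,-2,-3)].
step 8: apply (-2,+4,-5) → (-12,8,-22)
step 9: apply (+0,-2,-3) → (-12,6,-25)
step 10: apply (-1,+2,+3) → (-13,8,-22)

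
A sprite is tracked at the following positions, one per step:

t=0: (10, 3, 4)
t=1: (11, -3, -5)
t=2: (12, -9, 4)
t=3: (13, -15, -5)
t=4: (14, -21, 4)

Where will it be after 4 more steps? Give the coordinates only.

The first coordinate changes by +1 each step, so at step 8 it is 10 + 8·(1) = 18.
The second coordinate changes by -6 each step, so at step 8 it is 3 + 8·(-6) = -45.
The third coordinate repeats the cycle [4, -5] with period 2; step 8 mod 2 = 0, giving 4.

(18, -45, 4)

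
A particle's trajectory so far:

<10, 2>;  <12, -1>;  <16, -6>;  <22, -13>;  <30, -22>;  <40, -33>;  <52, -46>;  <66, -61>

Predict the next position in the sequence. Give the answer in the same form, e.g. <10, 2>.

<82, -78>

Taking differences between consecutive positions: <+2, -3>, <+4, -5>, <+6, -7>, <+8, -9>, <+10, -11>, <+12, -13>, <+14, -15>. These grow by <+2, -2> each step.
step 8: <66, -61> + <+16, -17> → <82, -78>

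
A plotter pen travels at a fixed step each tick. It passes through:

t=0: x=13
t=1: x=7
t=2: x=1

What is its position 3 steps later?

The position changes by -6 every step.
step 3: 1 − 6 → x=-5
step 4: -5 − 6 → x=-11
step 5: -11 − 6 → x=-17

x=-17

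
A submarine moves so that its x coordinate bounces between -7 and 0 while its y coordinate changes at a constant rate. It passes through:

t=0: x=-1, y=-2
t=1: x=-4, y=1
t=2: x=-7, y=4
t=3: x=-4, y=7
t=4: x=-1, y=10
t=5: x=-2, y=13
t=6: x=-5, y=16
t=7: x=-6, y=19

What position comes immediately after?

The x coordinate reflects between -7 and 0, moving 3 per step.
  step 8: -6 → -3
The y coordinate changes by +3 each step: at step 8 it is 22.

x=-3, y=22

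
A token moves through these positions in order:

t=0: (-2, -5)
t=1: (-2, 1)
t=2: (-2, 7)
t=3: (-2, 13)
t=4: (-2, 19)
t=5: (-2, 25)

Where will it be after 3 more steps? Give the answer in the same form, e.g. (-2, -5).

Constant displacement of (+0, +6) per step.
step 6: (-2, 25) + (+0, +6) → (-2, 31)
step 7: (-2, 31) + (+0, +6) → (-2, 37)
step 8: (-2, 37) + (+0, +6) → (-2, 43)

(-2, 43)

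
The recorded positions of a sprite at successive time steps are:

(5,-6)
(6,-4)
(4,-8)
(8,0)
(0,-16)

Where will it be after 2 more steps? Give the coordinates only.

The jumps are (+1,+2), (-2,-4), (+4,+8), (-8,-16) — a geometric progression with ratio -2.
step 5: (0,-16) + (+16,+32) → (16,16)
step 6: (16,16) + (-32,-64) → (-16,-48)

(-16,-48)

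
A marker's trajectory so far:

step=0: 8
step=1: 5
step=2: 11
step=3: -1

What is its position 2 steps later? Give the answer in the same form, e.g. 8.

Consecutive displacements -3, +6, -12 scale by a factor of -2 each step.
step 4: -1 + 24 → 23
step 5: 23 − 48 → -25

-25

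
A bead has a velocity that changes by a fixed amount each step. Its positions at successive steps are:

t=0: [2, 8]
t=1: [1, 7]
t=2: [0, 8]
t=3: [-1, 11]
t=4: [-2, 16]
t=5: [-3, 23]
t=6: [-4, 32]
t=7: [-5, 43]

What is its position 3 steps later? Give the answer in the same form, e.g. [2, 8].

[-8, 88]

First differences are [-1, -1], [-1, +1], [-1, +3], [-1, +5], [-1, +7], [-1, +9], [-1, +11]; their common second difference is [+0, +2] (constant acceleration).
step 8: [-5, 43] + [-1, +13] → [-6, 56]
step 9: [-6, 56] + [-1, +15] → [-7, 71]
step 10: [-7, 71] + [-1, +17] → [-8, 88]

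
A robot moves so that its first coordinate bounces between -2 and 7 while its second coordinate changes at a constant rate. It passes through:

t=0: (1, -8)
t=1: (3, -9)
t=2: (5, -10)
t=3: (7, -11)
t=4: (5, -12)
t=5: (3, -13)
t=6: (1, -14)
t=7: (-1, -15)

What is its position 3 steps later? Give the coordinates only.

(3, -18)

The first coordinate reflects between -2 and 7, moving 2 per step.
  step 8: -1 → -1
  step 9: -1 → 1
  step 10: 1 → 3
The second coordinate changes by -1 each step: at step 10 it is -18.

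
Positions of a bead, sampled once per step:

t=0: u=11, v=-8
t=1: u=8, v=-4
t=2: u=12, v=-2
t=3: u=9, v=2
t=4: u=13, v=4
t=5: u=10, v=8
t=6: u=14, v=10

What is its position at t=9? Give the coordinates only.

u=12, v=20

The moves between consecutive positions are (-3,+4), (+4,+2), (-3,+4), (+4,+2), (-3,+4), (+4,+2); they repeat the 2-cycle [(-3,+4), (+4,+2)].
step 7: apply (-3,+4) → u=11, v=14
step 8: apply (+4,+2) → u=15, v=16
step 9: apply (-3,+4) → u=12, v=20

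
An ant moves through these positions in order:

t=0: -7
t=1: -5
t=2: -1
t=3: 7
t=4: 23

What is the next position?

55

Consecutive displacements +2, +4, +8, +16 scale by a factor of 2 each step.
step 5: 23 + 32 → 55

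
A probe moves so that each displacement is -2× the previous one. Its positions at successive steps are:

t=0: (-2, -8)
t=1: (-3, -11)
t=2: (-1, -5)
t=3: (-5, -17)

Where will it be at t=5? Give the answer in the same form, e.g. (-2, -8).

The jumps are (-1, -3), (+2, +6), (-4, -12) — a geometric progression with ratio -2.
step 4: (-5, -17) + (+8, +24) → (3, 7)
step 5: (3, 7) + (-16, -48) → (-13, -41)

(-13, -41)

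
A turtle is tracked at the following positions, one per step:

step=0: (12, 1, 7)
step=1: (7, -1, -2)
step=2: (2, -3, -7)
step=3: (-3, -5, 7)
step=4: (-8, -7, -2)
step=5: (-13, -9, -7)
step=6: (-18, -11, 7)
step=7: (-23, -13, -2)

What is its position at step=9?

(-33, -17, 7)

First: linear, -5 per step → -33 at step 9.
Second: linear, -2 per step → -17 at step 9.
Third: cycles through 7, -2, -7 every 3 steps. Step 9 lands at position 0 of the cycle → 7.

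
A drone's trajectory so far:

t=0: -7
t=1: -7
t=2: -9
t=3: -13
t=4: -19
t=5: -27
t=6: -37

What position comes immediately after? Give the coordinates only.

-49

Taking differences between consecutive positions: +0, -2, -4, -6, -8, -10. These grow by -2 each step.
step 7: -37 − 12 → -49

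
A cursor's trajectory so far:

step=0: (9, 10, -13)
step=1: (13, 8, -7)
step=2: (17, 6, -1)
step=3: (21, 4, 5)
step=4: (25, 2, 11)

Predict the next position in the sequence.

The position changes by (+4, -2, +6) every step.
step 5: (25, 2, 11) + (+4, -2, +6) → (29, 0, 17)

(29, 0, 17)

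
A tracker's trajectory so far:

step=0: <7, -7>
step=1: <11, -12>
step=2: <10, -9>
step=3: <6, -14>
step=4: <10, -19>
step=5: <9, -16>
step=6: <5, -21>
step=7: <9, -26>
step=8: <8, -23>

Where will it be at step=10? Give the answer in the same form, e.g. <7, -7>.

<8, -33>

Step-to-step displacements: <+4, -5>, <-1, +3>, <-4, -5>, <+4, -5>, <-1, +3>, <-4, -5>, <+4, -5>, <-1, +3> — a repeating cycle of length 3.
step 9: apply <-4, -5> → <4, -28>
step 10: apply <+4, -5> → <8, -33>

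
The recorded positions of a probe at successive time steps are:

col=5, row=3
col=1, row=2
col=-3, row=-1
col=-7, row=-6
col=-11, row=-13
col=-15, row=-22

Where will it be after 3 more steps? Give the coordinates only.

col=-27, row=-61

Successive displacements: (-4,-1), (-4,-3), (-4,-5), (-4,-7), (-4,-9) — each changes by (+0,-2).
step 6: col=-15, row=-22 + (-4,-11) → col=-19, row=-33
step 7: col=-19, row=-33 + (-4,-13) → col=-23, row=-46
step 8: col=-23, row=-46 + (-4,-15) → col=-27, row=-61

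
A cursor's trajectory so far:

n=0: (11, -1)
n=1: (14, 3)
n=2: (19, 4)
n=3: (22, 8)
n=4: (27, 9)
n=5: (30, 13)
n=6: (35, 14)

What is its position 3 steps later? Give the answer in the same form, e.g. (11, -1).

Differencing gives (+3, +4), (+5, +1), (+3, +4), (+5, +1), (+3, +4), (+5, +1). This is the pattern (+3, +4), (+5, +1) repeated.
step 7: apply (+3, +4) → (38, 18)
step 8: apply (+5, +1) → (43, 19)
step 9: apply (+3, +4) → (46, 23)

(46, 23)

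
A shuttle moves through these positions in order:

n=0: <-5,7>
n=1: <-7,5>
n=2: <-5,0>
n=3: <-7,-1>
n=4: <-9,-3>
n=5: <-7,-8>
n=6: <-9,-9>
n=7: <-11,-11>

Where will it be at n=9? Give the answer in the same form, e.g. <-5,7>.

Step-to-step displacements: <-2,-2>, <+2,-5>, <-2,-1>, <-2,-2>, <+2,-5>, <-2,-1>, <-2,-2> — a repeating cycle of length 3.
step 8: apply <+2,-5> → <-9,-16>
step 9: apply <-2,-1> → <-11,-17>

<-11,-17>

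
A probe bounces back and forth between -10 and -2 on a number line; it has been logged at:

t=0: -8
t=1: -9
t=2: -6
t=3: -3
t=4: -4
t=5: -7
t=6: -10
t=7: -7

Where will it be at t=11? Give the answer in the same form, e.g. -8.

-9

The value reflects between -10 and -2, moving 3 per step.
  step 8: -7 → -4
  step 9: -4 → -3
  step 10: -3 → -6
  step 11: -6 → -9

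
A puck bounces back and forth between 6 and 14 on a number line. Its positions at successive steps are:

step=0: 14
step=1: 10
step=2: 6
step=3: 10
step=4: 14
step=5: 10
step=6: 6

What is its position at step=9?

10

The value reflects between 6 and 14, moving 4 per step.
  step 7: 6 → 10
  step 8: 10 → 14
  step 9: 14 → 10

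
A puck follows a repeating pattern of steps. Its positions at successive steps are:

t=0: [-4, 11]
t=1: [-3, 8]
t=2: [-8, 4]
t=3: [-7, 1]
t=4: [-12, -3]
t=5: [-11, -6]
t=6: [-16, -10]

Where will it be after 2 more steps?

[-20, -17]

The moves between consecutive positions are [+1, -3], [-5, -4], [+1, -3], [-5, -4], [+1, -3], [-5, -4]; they repeat the 2-cycle [[+1, -3], [-5, -4]].
step 7: apply [+1, -3] → [-15, -13]
step 8: apply [-5, -4] → [-20, -17]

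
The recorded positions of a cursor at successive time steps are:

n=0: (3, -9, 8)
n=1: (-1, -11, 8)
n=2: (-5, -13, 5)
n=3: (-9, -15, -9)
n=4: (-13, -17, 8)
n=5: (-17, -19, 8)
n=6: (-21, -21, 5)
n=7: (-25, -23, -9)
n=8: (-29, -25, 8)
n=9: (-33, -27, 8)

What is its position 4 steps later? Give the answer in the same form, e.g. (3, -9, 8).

First: linear, -4 per step → -49 at step 13.
Second: linear, -2 per step → -35 at step 13.
Third: cycles through 8, 8, 5, -9 every 4 steps. Step 13 lands at position 1 of the cycle → 8.

(-49, -35, 8)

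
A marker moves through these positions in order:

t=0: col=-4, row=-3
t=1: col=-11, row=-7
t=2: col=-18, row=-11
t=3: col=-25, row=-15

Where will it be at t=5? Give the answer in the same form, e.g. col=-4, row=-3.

Constant displacement of (-7, -4) per step.
step 4: col=-25, row=-15 + (-7, -4) → col=-32, row=-19
step 5: col=-32, row=-19 + (-7, -4) → col=-39, row=-23

col=-39, row=-23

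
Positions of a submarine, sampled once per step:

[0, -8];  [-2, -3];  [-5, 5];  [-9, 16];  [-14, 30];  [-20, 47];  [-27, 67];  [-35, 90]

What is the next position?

[-44, 116]

Successive displacements: [-2, +5], [-3, +8], [-4, +11], [-5, +14], [-6, +17], [-7, +20], [-8, +23] — each changes by [-1, +3].
step 8: [-35, 90] + [-9, +26] → [-44, 116]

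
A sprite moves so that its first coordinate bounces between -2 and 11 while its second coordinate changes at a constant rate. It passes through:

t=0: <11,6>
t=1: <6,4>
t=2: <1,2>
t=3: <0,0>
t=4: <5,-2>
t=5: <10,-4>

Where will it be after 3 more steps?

<-1,-10>

The first coordinate travels 5 per step and bounces off the walls at -2 and 11.
  step 6: 10 → 7
  step 7: 7 → 2
  step 8: 2 → -1
The second coordinate changes by -2 each step: at step 8 it is -10.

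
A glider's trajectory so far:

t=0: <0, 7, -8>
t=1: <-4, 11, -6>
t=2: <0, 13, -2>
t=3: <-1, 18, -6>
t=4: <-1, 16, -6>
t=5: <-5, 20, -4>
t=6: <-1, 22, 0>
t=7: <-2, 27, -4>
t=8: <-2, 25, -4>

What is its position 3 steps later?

The moves between consecutive positions are <-4, +4, +2>, <+4, +2, +4>, <-1, +5, -4>, <+0, -2, +0>, <-4, +4, +2>, <+4, +2, +4>, <-1, +5, -4>, <+0, -2, +0>; they repeat the 4-cycle [<-4, +4, +2>, <+4, +2, +4>, <-1, +5, -4>, <+0, -2, +0>].
step 9: apply <-4, +4, +2> → <-6, 29, -2>
step 10: apply <+4, +2, +4> → <-2, 31, 2>
step 11: apply <-1, +5, -4> → <-3, 36, -2>

<-3, 36, -2>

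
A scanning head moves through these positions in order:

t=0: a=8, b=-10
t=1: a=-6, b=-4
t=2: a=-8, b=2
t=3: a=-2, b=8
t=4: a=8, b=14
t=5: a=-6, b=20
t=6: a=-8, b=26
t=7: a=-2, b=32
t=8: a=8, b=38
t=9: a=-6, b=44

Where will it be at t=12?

A: cycles through 8, -6, -8, -2 every 4 steps. Step 12 lands at position 0 of the cycle → 8.
B: linear, +6 per step → 62 at step 12.

a=8, b=62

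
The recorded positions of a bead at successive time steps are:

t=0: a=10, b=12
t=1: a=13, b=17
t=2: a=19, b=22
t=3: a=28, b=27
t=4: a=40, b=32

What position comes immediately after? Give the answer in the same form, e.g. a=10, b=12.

a=55, b=37

First differences are (+3, +5), (+6, +5), (+9, +5), (+12, +5); their common second difference is (+3, +0) (constant acceleration).
step 5: a=40, b=32 + (+15, +5) → a=55, b=37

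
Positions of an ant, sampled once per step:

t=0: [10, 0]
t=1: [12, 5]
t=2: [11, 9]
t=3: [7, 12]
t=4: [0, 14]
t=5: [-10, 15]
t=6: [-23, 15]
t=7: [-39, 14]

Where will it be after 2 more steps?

Taking differences between consecutive positions: [+2, +5], [-1, +4], [-4, +3], [-7, +2], [-10, +1], [-13, +0], [-16, -1]. These grow by [-3, -1] each step.
step 8: [-39, 14] + [-19, -2] → [-58, 12]
step 9: [-58, 12] + [-22, -3] → [-80, 9]

[-80, 9]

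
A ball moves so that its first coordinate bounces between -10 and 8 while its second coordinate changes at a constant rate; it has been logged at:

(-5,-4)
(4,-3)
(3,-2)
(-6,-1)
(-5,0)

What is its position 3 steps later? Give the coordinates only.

(-6,3)

The first coordinate reflects between -10 and 8, moving 9 per step.
  step 5: -5 → 4
  step 6: 4 → 3
  step 7: 3 → -6
The second coordinate changes by +1 each step: at step 7 it is 3.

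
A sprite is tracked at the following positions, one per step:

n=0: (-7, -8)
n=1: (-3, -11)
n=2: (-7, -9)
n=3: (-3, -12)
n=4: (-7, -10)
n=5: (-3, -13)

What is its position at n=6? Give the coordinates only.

(-7, -11)

The moves between consecutive positions are (+4, -3), (-4, +2), (+4, -3), (-4, +2), (+4, -3); they repeat the 2-cycle [(+4, -3), (-4, +2)].
step 6: apply (-4, +2) → (-7, -11)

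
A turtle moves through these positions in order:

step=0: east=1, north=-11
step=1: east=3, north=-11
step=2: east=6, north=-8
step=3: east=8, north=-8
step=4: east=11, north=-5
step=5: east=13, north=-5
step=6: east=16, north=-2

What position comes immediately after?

Differencing gives (+2, +0), (+3, +3), (+2, +0), (+3, +3), (+2, +0), (+3, +3). This is the pattern (+2, +0), (+3, +3) repeated.
step 7: apply (+2, +0) → east=18, north=-2

east=18, north=-2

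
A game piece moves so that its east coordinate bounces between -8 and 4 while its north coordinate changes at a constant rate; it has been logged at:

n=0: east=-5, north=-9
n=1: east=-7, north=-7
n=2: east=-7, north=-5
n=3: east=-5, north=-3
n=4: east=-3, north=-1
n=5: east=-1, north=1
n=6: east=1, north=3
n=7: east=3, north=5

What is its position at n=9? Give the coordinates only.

The east coordinate travels 2 per step and bounces off the walls at -8 and 4.
  step 8: 3 → 3
  step 9: 3 → 1
The north coordinate changes by +2 each step: at step 9 it is 9.

east=1, north=9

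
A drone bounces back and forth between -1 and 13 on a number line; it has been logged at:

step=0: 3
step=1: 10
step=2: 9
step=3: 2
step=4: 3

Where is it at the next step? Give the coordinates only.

10

The value travels 7 per step and bounces off the walls at -1 and 13.
  step 5: 3 → 10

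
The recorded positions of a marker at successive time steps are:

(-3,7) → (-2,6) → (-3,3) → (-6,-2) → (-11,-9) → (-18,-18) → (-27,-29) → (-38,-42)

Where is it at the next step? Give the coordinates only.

(-51,-57)

Taking differences between consecutive positions: (+1,-1), (-1,-3), (-3,-5), (-5,-7), (-7,-9), (-9,-11), (-11,-13). These grow by (-2,-2) each step.
step 8: (-38,-42) + (-13,-15) → (-51,-57)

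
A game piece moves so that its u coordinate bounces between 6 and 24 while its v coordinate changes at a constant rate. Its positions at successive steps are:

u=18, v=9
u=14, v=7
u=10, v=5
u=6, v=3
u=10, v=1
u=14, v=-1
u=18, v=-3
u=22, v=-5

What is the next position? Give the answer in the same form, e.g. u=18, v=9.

The u coordinate travels 4 per step and bounces off the walls at 6 and 24.
  step 8: 22 → 22
The v coordinate changes by -2 each step: at step 8 it is -7.

u=22, v=-7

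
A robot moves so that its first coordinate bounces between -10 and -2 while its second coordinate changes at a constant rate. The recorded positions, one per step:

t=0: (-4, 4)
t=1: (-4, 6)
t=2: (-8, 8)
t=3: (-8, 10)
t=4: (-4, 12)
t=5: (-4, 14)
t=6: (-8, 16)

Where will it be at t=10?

The first coordinate travels 4 per step and bounces off the walls at -10 and -2.
  step 7: -8 → -8
  step 8: -8 → -4
  step 9: -4 → -4
  step 10: -4 → -8
The second coordinate changes by +2 each step: at step 10 it is 24.

(-8, 24)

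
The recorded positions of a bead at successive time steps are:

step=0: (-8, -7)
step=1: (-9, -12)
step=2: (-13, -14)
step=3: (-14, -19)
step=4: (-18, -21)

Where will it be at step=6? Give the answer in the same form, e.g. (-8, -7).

Step-to-step displacements: (-1, -5), (-4, -2), (-1, -5), (-4, -2) — a repeating cycle of length 2.
step 5: apply (-1, -5) → (-19, -26)
step 6: apply (-4, -2) → (-23, -28)

(-23, -28)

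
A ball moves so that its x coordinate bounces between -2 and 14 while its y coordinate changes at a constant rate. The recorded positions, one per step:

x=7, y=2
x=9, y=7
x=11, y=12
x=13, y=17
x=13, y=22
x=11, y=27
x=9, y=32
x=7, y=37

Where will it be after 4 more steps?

x=-1, y=57

The x coordinate reflects between -2 and 14, moving 2 per step.
  step 8: 7 → 5
  step 9: 5 → 3
  step 10: 3 → 1
  step 11: 1 → -1
The y coordinate changes by +5 each step: at step 11 it is 57.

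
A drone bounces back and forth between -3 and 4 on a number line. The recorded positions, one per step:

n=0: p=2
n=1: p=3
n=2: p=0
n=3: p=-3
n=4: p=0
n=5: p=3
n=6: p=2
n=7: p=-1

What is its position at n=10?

The value reflects between -3 and 4, moving 3 per step.
  step 8: -1 → -2
  step 9: -2 → 1
  step 10: 1 → 4

p=4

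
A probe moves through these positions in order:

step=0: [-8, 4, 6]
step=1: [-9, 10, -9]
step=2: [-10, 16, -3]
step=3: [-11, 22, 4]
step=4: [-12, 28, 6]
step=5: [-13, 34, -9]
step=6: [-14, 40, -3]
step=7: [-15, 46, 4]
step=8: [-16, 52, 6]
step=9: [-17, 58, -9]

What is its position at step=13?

[-21, 82, -9]

The first coordinate changes by -1 each step, so at step 13 it is -8 + 13·(-1) = -21.
The second coordinate changes by +6 each step, so at step 13 it is 4 + 13·(6) = 82.
The third coordinate repeats the cycle [6, -9, -3, 4] with period 4; step 13 mod 4 = 1, giving -9.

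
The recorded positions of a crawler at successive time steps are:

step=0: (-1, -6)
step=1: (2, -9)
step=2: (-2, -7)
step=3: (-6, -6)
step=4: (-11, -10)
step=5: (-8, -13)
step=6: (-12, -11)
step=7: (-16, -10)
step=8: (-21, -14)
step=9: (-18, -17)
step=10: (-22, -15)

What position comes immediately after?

(-26, -14)

Step-to-step displacements: (+3, -3), (-4, +2), (-4, +1), (-5, -4), (+3, -3), (-4, +2), (-4, +1), (-5, -4), (+3, -3), (-4, +2) — a repeating cycle of length 4.
step 11: apply (-4, +1) → (-26, -14)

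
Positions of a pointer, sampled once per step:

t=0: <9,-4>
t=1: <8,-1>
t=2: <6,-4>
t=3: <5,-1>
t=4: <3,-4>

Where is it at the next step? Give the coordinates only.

Step-to-step displacements: <-1,+3>, <-2,-3>, <-1,+3>, <-2,-3> — a repeating cycle of length 2.
step 5: apply <-1,+3> → <2,-1>

<2,-1>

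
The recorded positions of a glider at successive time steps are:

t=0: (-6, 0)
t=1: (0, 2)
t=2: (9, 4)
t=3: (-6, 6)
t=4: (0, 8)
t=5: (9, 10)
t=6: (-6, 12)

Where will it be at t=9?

The first coordinate repeats the cycle [-6, 0, 9] with period 3; step 9 mod 3 = 0, giving -6.
The second coordinate changes by +2 each step, so at step 9 it is 0 + 9·(2) = 18.

(-6, 18)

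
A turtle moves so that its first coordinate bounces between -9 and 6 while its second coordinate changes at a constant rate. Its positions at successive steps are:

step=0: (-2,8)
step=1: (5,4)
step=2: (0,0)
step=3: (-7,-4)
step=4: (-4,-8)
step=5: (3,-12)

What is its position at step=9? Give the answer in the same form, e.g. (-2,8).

The first coordinate reflects between -9 and 6, moving 7 per step.
  step 6: 3 → 2
  step 7: 2 → -5
  step 8: -5 → -6
  step 9: -6 → 1
The second coordinate changes by -4 each step: at step 9 it is -28.

(1,-28)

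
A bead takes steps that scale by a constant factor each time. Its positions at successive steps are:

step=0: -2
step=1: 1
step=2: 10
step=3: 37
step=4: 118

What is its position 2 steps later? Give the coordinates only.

1090

Step-to-step displacements: +3, +9, +27, +81; each is 3× the previous.
step 5: 118 + 243 → 361
step 6: 361 + 729 → 1090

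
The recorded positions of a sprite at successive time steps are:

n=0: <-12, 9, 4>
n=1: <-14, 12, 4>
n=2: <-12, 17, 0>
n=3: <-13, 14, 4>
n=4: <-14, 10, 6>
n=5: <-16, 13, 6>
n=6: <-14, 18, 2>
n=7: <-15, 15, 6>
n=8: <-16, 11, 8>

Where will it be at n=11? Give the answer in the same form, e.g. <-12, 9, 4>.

Differencing gives <-2, +3, +0>, <+2, +5, -4>, <-1, -3, +4>, <-1, -4, +2>, <-2, +3, +0>, <+2, +5, -4>, <-1, -3, +4>, <-1, -4, +2>. This is the pattern <-2, +3, +0>, <+2, +5, -4>, <-1, -3, +4>, <-1, -4, +2> repeated.
step 9: apply <-2, +3, +0> → <-18, 14, 8>
step 10: apply <+2, +5, -4> → <-16, 19, 4>
step 11: apply <-1, -3, +4> → <-17, 16, 8>

<-17, 16, 8>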